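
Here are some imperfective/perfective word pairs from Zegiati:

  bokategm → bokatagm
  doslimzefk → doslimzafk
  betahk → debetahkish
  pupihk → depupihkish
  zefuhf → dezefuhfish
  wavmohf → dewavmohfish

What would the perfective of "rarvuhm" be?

"rarvuhm" has second-to-last letter 'h'. The stems whose second-to-last letter is 'h' (zefuhf → dezefuhfish, pupihk → depupihkish, betahk → debetahkish) add de- … -ish around the stem.
So rarvuhm → derarvuhmish.

derarvuhmish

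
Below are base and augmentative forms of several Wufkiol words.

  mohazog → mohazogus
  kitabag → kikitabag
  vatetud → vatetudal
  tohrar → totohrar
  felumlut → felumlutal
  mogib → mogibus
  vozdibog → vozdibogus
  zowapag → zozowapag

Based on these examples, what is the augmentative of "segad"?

sesegad

kitabag and mohazog both end in -g yet inflect differently (kikitabag, mohazogus), so the final letter is not what conditions the rule; the last vowel is.
"segad" has last vowel 'a'. The stems whose last vowel is 'a' (tohrar → totohrar, kitabag → kikitabag, zowapag → zozowapag) repeat the first consonant+vowel as a prefix.
So segad → sesegad.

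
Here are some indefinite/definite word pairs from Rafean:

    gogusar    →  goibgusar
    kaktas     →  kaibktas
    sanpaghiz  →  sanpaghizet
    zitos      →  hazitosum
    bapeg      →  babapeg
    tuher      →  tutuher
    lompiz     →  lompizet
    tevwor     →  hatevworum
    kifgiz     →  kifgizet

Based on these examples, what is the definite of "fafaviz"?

fafavizet

"fafaviz" has last vowel 'i'. The stems whose last vowel is 'i' (lompiz → lompizet, sanpaghiz → sanpaghizet, kifgiz → kifgizet) add -et.
The other patterns: stems whose last vowel is 'e' repeat the first consonant+vowel as a prefix; stems whose last vowel is 'o' add ha- … -um around the stem; stems whose last vowel is 'a' insert -ib- after the first vowel.
So fafaviz → fafavizet.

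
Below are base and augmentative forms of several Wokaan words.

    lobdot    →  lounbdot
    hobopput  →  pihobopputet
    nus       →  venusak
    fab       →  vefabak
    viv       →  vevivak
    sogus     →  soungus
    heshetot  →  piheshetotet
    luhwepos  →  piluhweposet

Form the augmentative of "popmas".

pounpmas

nus and sogus both end in -s yet inflect differently (venusak, soungus), so the final letter is not what conditions the rule; the number of vowels is.
"popmas" has 2 vowels. The stems with 2 vowels (lobdot → lounbdot, sogus → soungus) insert -un- after the first vowel.
So popmas → pounpmas.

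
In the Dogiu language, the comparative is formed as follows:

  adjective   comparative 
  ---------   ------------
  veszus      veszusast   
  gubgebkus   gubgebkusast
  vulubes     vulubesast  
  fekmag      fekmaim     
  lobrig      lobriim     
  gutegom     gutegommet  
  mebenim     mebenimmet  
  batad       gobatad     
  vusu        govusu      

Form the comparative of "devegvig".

devegviim

lobrig and mebenim both have last vowel 'i' yet inflect differently (lobriim, mebenimmet), so the last vowel is not what conditions the rule; the final letter is.
"devegvig" ends in -g. The stems ending in -g (fekmag → fekmaim, lobrig → lobriim) drop the final letter and add -im.
So devegvig → devegviim.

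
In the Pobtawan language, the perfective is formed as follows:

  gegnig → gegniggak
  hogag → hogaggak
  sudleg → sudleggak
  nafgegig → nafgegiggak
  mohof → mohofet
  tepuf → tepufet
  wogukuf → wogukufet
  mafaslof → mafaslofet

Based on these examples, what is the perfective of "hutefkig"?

gegnig and mohof both have 2 vowels yet inflect differently (gegniggak, mohofet), so the number of vowels is not what conditions the rule; the final letter is.
"hutefkig" ends in -g. The stems ending in -g (gegnig → gegniggak, hogag → hogaggak, sudleg → sudleggak) double the final consonant and add -ak.
The other pattern: stems ending in -f add -et.
So hutefkig → hutefkiggak.

hutefkiggak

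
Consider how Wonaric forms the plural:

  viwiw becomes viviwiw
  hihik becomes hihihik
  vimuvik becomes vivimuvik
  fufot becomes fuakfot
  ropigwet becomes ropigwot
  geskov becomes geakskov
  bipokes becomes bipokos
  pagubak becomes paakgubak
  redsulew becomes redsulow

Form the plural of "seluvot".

seakluvot

viwiw and redsulew both end in -w yet inflect differently (viviwiw, redsulow), so the final letter is not what conditions the rule; the last vowel is.
"seluvot" has last vowel 'o'. The stems whose last vowel is 'o' (geskov → geakskov, fufot → fuakfot) insert -ak- after the first vowel.
The other patterns: stems whose last vowel is 'i' repeat the first consonant+vowel as a prefix; stems whose last vowel is 'e' change the last vowel to 'o'.
So seluvot → seakluvot.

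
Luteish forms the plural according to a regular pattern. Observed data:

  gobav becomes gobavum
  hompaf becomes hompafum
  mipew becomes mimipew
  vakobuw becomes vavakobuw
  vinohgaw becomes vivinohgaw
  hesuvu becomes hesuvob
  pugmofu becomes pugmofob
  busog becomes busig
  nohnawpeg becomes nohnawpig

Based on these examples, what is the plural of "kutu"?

kutob

gobav and vinohgaw both have last vowel 'a' yet inflect differently (gobavum, vivinohgaw), so the last vowel is not what conditions the rule; the final letter is.
"kutu" ends in -u. The stems ending in -u (hesuvu → hesuvob, pugmofu → pugmofob) drop the final letter and add -ob.
So kutu → kutob.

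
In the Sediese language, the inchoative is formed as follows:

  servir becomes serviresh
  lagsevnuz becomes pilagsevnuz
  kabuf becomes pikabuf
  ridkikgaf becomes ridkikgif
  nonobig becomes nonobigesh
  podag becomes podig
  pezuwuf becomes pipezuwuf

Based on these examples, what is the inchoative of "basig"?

pezuwuf and ridkikgaf both end in -f yet inflect differently (pipezuwuf, ridkikgif), so the final letter is not what conditions the rule; the last vowel is.
"basig" has last vowel 'i'. The stems whose last vowel is 'i' (nonobig → nonobigesh, servir → serviresh) add -esh.
So basig → basigesh.

basigesh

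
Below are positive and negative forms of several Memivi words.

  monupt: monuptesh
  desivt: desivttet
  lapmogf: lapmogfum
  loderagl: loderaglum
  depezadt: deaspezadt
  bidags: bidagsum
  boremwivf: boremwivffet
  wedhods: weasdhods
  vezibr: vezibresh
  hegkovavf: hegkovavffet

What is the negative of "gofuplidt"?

goasfuplidt

hegkovavf and lapmogf both end in -f yet inflect differently (hegkovavffet, lapmogfum), so the final letter is not what conditions the rule; the second-to-last letter is.
"gofuplidt" has second-to-last letter 'd'. The stems whose second-to-last letter is 'd' (wedhods → weasdhods, depezadt → deaspezadt) insert -as- after the first vowel.
So gofuplidt → goasfuplidt.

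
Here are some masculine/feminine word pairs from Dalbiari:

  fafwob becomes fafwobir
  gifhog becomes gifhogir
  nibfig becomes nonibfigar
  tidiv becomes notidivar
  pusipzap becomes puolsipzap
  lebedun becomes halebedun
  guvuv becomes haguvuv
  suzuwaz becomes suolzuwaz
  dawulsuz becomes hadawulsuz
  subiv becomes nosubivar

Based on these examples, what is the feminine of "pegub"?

hapegub

"pegub" has last vowel 'u'. The stems whose last vowel is 'u' (dawulsuz → hadawulsuz, guvuv → haguvuv, lebedun → halebedun) add the prefix ha-.
So pegub → hapegub.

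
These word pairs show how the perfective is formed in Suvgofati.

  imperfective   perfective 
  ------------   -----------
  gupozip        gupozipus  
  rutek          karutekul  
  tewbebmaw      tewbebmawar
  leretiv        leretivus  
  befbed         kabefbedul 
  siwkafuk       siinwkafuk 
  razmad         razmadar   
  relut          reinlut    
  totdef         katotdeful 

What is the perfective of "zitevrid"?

razmad and befbed both end in -d yet inflect differently (razmadar, kabefbedul), so the final letter is not what conditions the rule; the last vowel is.
"zitevrid" has last vowel 'i'. The stems whose last vowel is 'i' (gupozip → gupozipus, leretiv → leretivus) add -us.
So zitevrid → zitevridus.

zitevridus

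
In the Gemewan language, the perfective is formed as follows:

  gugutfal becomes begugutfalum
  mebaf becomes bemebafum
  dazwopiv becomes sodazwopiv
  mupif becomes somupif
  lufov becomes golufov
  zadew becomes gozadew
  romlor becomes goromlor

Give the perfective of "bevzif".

mebaf and mupif both end in -f yet inflect differently (bemebafum, somupif), so the final letter is not what conditions the rule; the last vowel is.
"bevzif" has last vowel 'i'. The stems whose last vowel is 'i' (dazwopiv → sodazwopiv, mupif → somupif) add the prefix so-.
So bevzif → sobevzif.

sobevzif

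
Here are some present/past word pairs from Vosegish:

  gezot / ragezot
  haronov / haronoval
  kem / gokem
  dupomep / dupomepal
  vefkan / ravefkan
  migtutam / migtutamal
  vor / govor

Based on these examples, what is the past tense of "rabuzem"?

"rabuzem" has 3 vowels. The stems with 3 vowels (migtutam → migtutamal, dupomep → dupomepal, haronov → haronoval) add -al.
So rabuzem → rabuzemal.

rabuzemal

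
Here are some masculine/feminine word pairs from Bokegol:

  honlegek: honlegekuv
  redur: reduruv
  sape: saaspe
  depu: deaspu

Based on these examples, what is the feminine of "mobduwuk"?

mobduwukuv

"mobduwuk" ends in a consonant. The stems ending in a consonant (honlegek → honlegekuv, redur → reduruv) add -uv.
So mobduwuk → mobduwukuv.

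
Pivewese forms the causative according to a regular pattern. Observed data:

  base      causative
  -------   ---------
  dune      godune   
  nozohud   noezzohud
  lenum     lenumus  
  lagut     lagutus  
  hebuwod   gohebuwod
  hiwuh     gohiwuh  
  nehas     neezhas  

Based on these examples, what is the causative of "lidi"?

lidius

"lidi" begins with l-. The stems beginning with l- (lagut → lagutus, lenum → lenumus) add -us.
The other patterns: stems beginning with d- or h- add the prefix go-; stems beginning with n- insert -ez- after the first vowel.
So lidi → lidius.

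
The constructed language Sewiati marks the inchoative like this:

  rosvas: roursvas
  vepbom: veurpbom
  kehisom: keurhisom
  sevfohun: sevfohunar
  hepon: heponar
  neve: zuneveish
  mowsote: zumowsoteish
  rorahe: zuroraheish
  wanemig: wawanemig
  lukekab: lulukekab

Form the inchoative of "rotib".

rorotib

"rotib" ends in -b. The one such stem in the data (lukekab → lulukekab) repeats the first consonant+vowel as a prefix (as does wanemig), so the same rule applies.
The other patterns: stems ending in -m or -s insert -ur- after the first vowel; stems ending in -n add -ar; stems ending in -e add zu- … -ish around the stem.
So rotib → rorotib.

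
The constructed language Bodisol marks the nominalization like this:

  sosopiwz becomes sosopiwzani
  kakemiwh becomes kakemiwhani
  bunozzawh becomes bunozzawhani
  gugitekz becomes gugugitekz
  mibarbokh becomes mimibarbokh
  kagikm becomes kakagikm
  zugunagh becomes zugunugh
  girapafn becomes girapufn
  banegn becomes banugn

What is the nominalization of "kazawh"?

sosopiwz and gugitekz both end in -z yet inflect differently (sosopiwzani, gugugitekz), so the final letter is not what conditions the rule; the second-to-last letter is.
"kazawh" has second-to-last letter 'w'. The stems whose second-to-last letter is 'w' (sosopiwz → sosopiwzani, kakemiwh → kakemiwhani, bunozzawh → bunozzawhani) add -ani.
The other patterns: stems whose second-to-last letter is 'k' repeat the first consonant+vowel as a prefix; stems whose second-to-last letter is 'f' or 'g' change the last vowel to 'u'.
So kazawh → kazawhani.

kazawhani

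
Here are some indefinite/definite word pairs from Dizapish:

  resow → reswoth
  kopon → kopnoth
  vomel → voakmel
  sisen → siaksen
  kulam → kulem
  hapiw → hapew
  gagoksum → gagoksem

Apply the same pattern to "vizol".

"vizol" has last vowel 'o'. The stems whose last vowel is 'o' (resow → reswoth, kopon → kopnoth) delete the last vowel and add -oth.
The other patterns: stems whose last vowel is 'e' insert -ak- after the first vowel; stems whose last vowel is 'a', 'i' or 'u' change the last vowel to 'e'.
So vizol → vizloth.

vizloth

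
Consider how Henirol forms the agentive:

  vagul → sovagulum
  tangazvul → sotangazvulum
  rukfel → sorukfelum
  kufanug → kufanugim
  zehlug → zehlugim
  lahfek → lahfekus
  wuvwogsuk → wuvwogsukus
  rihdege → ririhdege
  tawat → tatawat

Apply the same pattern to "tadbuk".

tadbukus

vagul and kufanug both have last vowel 'u' yet inflect differently (sovagulum, kufanugim), so the last vowel is not what conditions the rule; the final letter is.
"tadbuk" ends in -k. The stems ending in -k (lahfek → lahfekus, wuvwogsuk → wuvwogsukus) add -us.
So tadbuk → tadbukus.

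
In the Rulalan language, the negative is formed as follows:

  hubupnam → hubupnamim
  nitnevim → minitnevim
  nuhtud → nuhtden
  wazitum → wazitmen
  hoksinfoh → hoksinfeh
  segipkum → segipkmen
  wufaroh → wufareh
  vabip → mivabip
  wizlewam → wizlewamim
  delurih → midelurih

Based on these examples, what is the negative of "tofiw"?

wizlewam and nitnevim both end in -m yet inflect differently (wizlewamim, minitnevim), so the final letter is not what conditions the rule; the last vowel is.
"tofiw" has last vowel 'i'. The stems whose last vowel is 'i' (delurih → midelurih, nitnevim → minitnevim, vabip → mivabip) add the prefix mi-.
So tofiw → mitofiw.

mitofiw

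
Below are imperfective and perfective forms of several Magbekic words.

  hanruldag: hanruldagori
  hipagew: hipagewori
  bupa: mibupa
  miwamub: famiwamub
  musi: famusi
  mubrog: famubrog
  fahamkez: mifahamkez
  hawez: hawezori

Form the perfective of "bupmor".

mibupmor

"bupmor" begins with b-. The one such stem in the data (bupa → mibupa) adds the prefix mi-, so the same rule applies.
So bupmor → mibupmor.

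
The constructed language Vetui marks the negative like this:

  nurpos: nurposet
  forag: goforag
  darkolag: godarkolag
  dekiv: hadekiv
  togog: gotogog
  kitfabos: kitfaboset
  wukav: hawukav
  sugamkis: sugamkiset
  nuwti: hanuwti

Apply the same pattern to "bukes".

"bukes" ends in -s. The stems ending in -s (sugamkis → sugamkiset, kitfabos → kitfaboset, nurpos → nurposet) add -et.
The other patterns: stems ending in -g add the prefix go-; stems ending in -i or -v add the prefix ha-.
So bukes → bukeset.

bukeset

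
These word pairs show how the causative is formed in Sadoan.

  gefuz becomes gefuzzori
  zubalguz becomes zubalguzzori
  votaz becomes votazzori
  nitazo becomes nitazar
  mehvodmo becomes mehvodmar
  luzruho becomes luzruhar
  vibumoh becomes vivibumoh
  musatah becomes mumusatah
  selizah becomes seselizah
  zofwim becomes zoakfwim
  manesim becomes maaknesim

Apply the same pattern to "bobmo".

bobmar

nitazo and vibumoh both have last vowel 'o' yet inflect differently (nitazar, vivibumoh), so the last vowel is not what conditions the rule; the final letter is.
"bobmo" ends in -o. The stems ending in -o (nitazo → nitazar, mehvodmo → mehvodmar, luzruho → luzruhar) drop the final letter and add -ar.
The other patterns: stems ending in -z double the final consonant and add -ori; stems ending in -h repeat the first consonant+vowel as a prefix; stems ending in -m insert -ak- after the first vowel.
So bobmo → bobmar.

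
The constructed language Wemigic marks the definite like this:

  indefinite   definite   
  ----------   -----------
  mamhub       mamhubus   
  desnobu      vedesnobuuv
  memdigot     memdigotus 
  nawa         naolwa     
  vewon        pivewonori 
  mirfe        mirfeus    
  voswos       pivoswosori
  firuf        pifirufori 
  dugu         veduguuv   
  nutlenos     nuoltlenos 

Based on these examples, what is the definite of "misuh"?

voswos and nutlenos both end in -s yet inflect differently (pivoswosori, nuoltlenos), so the final letter is not what conditions the rule; the first letter is.
"misuh" begins with m-. The stems beginning with m- (mamhub → mamhubus, mirfe → mirfeus, memdigot → memdigotus) add -us.
The other patterns: stems beginning with f- or v- add pi- … -ori around the stem; stems beginning with d- add ve- … -uv around the stem; stems beginning with n- insert -ol- after the first vowel.
So misuh → misuhus.

misuhus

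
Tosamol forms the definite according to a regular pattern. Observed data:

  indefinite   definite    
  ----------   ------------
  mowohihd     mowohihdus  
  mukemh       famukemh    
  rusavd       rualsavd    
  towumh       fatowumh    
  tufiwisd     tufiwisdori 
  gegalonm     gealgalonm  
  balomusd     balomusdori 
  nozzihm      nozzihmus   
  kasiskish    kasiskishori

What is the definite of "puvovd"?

"puvovd" has second-to-last letter 'v'. The one such stem in the data (rusavd → rualsavd) inserts -al- after the first vowel (as does gegalonm), so the same rule applies.
The other patterns: stems whose second-to-last letter is 'h' add -us; stems whose second-to-last letter is 's' add -ori; stems whose second-to-last letter is 'm' add the prefix fa-.
So puvovd → pualvovd.

pualvovd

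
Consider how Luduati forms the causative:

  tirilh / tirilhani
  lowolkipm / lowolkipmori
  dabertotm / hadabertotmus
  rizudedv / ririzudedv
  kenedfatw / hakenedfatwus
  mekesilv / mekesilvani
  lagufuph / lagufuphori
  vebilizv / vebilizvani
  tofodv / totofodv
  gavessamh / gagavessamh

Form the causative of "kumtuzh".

kumtuzhani

dabertotm and lowolkipm both end in -m yet inflect differently (hadabertotmus, lowolkipmori), so the final letter is not what conditions the rule; the second-to-last letter is.
"kumtuzh" has second-to-last letter 'z'. The one such stem in the data (vebilizv → vebilizvani) adds -ani, so the same rule applies.
The other patterns: stems whose second-to-last letter is 't' add ha- … -us around the stem; stems whose second-to-last letter is 'p' add -ori; stems whose second-to-last letter is 'd' or 'm' repeat the first consonant+vowel as a prefix.
So kumtuzh → kumtuzhani.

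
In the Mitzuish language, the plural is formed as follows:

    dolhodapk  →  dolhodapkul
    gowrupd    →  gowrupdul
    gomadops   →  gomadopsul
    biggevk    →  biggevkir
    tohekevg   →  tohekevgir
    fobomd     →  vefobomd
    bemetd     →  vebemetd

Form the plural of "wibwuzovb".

wibwuzovbir

dolhodapk and biggevk both end in -k yet inflect differently (dolhodapkul, biggevkir), so the final letter is not what conditions the rule; the second-to-last letter is.
"wibwuzovb" has second-to-last letter 'v'. The stems whose second-to-last letter is 'v' (biggevk → biggevkir, tohekevg → tohekevgir) add -ir.
So wibwuzovb → wibwuzovbir.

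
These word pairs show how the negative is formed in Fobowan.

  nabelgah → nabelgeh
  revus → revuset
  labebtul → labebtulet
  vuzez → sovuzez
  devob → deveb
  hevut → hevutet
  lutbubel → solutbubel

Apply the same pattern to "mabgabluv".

mabgabluvet

"mabgabluv" has last vowel 'u'. The stems whose last vowel is 'u' (labebtul → labebtulet, revus → revuset, hevut → hevutet) add -et.
The other patterns: stems whose last vowel is 'e' add the prefix so-; stems whose last vowel is 'a' or 'o' change the last vowel to 'e'.
So mabgabluv → mabgabluvet.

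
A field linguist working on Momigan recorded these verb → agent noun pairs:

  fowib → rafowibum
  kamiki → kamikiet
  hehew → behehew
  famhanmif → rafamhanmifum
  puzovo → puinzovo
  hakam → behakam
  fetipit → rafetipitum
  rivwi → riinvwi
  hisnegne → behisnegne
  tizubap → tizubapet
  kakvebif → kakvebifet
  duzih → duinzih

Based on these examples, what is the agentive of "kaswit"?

kaswitet

famhanmif and kakvebif both end in -f yet inflect differently (rafamhanmifum, kakvebifet), so the final letter is not what conditions the rule; the first letter is.
"kaswit" begins with k-. The stems beginning with k- (kakvebif → kakvebifet, kamiki → kamikiet) add -et.
The other patterns: stems beginning with f- add ra- … -um around the stem; stems beginning with h- add the prefix be-; stems beginning with d-, p- or r- insert -in- after the first vowel.
So kaswit → kaswitet.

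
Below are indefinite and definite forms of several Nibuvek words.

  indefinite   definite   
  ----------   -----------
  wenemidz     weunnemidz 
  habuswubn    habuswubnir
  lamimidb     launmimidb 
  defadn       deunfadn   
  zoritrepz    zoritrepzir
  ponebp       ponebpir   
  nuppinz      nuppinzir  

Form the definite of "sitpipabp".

sitpipabpir

"sitpipabp" has second-to-last letter 'b'. The stems whose second-to-last letter is 'b' (habuswubn → habuswubnir, ponebp → ponebpir) add -ir.
So sitpipabp → sitpipabpir.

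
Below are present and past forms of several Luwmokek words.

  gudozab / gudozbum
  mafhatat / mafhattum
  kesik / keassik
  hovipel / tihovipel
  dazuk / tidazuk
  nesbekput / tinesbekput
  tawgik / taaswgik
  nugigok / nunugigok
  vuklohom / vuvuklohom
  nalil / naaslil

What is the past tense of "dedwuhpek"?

tidedwuhpek

tawgik and nugigok both end in -k yet inflect differently (taaswgik, nunugigok), so the final letter is not what conditions the rule; the last vowel is.
"dedwuhpek" has last vowel 'e'. The one such stem in the data (hovipel → tihovipel) adds the prefix ti-, so the same rule applies.
The other patterns: stems whose last vowel is 'i' insert -as- after the first vowel; stems whose last vowel is 'o' repeat the first consonant+vowel as a prefix; stems whose last vowel is 'a' delete the last vowel and add -um.
So dedwuhpek → tidedwuhpek.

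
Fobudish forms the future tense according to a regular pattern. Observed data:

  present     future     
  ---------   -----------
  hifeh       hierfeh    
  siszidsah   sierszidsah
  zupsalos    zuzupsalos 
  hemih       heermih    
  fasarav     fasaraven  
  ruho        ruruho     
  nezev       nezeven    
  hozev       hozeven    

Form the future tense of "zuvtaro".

zuzuvtaro

fasarav and siszidsah both have last vowel 'a' yet inflect differently (fasaraven, sierszidsah), so the last vowel is not what conditions the rule; the final letter is.
"zuvtaro" ends in -o. The one such stem in the data (ruho → ruruho) repeats the first consonant+vowel as a prefix (as does zupsalos), so the same rule applies.
So zuvtaro → zuzuvtaro.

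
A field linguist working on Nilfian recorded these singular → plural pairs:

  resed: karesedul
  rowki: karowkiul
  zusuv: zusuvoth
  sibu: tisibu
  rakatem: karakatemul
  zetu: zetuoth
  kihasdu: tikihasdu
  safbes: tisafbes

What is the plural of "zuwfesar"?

zuwfesaroth

"zuwfesar" begins with z-. The stems beginning with z- (zetu → zetuoth, zusuv → zusuvoth) add -oth.
The other patterns: stems beginning with r- add ka- … -ul around the stem; stems beginning with k- or s- add the prefix ti-.
So zuwfesar → zuwfesaroth.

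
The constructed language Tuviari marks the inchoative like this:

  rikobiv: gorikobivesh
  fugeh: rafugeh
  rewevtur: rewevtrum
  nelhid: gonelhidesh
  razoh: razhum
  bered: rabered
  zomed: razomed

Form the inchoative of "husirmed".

rahusirmed

nelhid and zomed both end in -d yet inflect differently (gonelhidesh, razomed), so the final letter is not what conditions the rule; the last vowel is.
"husirmed" has last vowel 'e'. The stems whose last vowel is 'e' (zomed → razomed, bered → rabered, fugeh → rafugeh) add the prefix ra-.
The other patterns: stems whose last vowel is 'o' or 'u' delete the last vowel and add -um; stems whose last vowel is 'i' add go- … -esh around the stem.
So husirmed → rahusirmed.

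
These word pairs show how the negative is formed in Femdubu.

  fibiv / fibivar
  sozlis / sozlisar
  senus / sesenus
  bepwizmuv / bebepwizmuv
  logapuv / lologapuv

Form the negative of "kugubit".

"kugubit" has last vowel 'i'. The stems whose last vowel is 'i' (fibiv → fibivar, sozlis → sozlisar) add -ar.
So kugubit → kugubitar.

kugubitar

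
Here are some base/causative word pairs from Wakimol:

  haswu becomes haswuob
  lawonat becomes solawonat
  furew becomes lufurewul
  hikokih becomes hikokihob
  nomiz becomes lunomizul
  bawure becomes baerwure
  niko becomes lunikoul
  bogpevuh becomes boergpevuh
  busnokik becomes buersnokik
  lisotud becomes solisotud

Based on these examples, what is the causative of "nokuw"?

lunokuwul

"nokuw" begins with n-. The stems beginning with n- (niko → lunikoul, nomiz → lunomizul) add lu- … -ul around the stem.
The other patterns: stems beginning with h- add -ob; stems beginning with l- add the prefix so-; stems beginning with b- insert -er- after the first vowel.
So nokuw → lunokuwul.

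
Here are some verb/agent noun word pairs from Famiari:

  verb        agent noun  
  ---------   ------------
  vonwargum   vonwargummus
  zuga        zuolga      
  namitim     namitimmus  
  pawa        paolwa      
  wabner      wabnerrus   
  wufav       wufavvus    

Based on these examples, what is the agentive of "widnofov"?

widnofovvus

pawa and wufav both have last vowel 'a' yet inflect differently (paolwa, wufavvus), so the last vowel is not what conditions the rule; the final letter is.
"widnofov" ends in -v. The one such stem in the data (wufav → wufavvus) doubles the final consonant and adds -us (as do vonwargum, namitim), so the same rule applies.
The other pattern: stems ending in -a insert -ol- after the first vowel.
So widnofov → widnofovvus.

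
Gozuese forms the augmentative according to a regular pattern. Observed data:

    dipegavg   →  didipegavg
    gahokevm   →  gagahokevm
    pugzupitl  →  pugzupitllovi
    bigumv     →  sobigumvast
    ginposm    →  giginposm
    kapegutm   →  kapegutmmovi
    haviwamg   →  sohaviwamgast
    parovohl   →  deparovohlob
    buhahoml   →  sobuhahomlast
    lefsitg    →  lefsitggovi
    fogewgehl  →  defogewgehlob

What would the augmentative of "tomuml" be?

sotomumlast

buhahoml and parovohl both end in -l yet inflect differently (sobuhahomlast, deparovohlob), so the final letter is not what conditions the rule; the second-to-last letter is.
"tomuml" has second-to-last letter 'm'. The stems whose second-to-last letter is 'm' (buhahoml → sobuhahomlast, haviwamg → sohaviwamgast, bigumv → sobigumvast) add so- … -ast around the stem.
So tomuml → sotomumlast.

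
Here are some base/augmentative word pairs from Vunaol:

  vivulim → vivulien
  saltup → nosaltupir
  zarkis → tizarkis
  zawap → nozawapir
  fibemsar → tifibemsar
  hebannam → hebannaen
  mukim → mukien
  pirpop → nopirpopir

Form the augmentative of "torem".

hebannam and zawap both have last vowel 'a' yet inflect differently (hebannaen, nozawapir), so the last vowel is not what conditions the rule; the final letter is.
"torem" ends in -m. The stems ending in -m (mukim → mukien, hebannam → hebannaen, vivulim → vivulien) drop the final letter and add -en.
The other patterns: stems ending in -p add no- … -ir around the stem; stems ending in -r or -s add the prefix ti-.
So torem → toreen.

toreen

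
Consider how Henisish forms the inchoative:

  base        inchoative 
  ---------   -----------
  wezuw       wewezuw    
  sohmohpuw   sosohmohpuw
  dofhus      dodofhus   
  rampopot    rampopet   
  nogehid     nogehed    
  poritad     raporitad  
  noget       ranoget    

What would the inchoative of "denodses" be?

"denodses" has last vowel 'e'. The one such stem in the data (noget → ranoget) adds the prefix ra-, so the same rule applies.
So denodses → radenodses.

radenodses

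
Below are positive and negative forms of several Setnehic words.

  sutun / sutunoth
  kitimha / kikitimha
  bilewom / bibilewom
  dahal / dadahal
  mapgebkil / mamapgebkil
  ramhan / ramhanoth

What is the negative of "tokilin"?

tokilinoth

ramhan and dahal both have last vowel 'a' yet inflect differently (ramhanoth, dadahal), so the last vowel is not what conditions the rule; the final letter is.
"tokilin" ends in -n. The stems ending in -n (ramhan → ramhanoth, sutun → sutunoth) add -oth.
The other pattern: stems ending in -a, -l or -m repeat the first consonant+vowel as a prefix.
So tokilin → tokilinoth.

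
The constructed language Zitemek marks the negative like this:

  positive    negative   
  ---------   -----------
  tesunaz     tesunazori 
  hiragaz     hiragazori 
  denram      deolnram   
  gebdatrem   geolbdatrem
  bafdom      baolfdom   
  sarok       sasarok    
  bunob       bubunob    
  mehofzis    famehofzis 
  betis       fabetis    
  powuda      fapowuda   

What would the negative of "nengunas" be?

tesunaz and denram both have last vowel 'a' yet inflect differently (tesunazori, deolnram), so the last vowel is not what conditions the rule; the final letter is.
"nengunas" ends in -s. The stems ending in -s (mehofzis → famehofzis, betis → fabetis) add the prefix fa-.
The other patterns: stems ending in -z add -ori; stems ending in -m insert -ol- after the first vowel; stems ending in -b or -k repeat the first consonant+vowel as a prefix.
So nengunas → fanengunas.

fanengunas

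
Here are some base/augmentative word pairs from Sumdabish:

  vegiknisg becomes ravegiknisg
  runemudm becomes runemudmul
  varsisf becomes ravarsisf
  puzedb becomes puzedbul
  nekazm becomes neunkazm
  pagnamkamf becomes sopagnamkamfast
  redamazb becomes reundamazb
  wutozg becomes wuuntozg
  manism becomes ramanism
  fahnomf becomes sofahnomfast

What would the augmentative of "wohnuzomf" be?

fahnomf and varsisf both end in -f yet inflect differently (sofahnomfast, ravarsisf), so the final letter is not what conditions the rule; the second-to-last letter is.
"wohnuzomf" has second-to-last letter 'm'. The stems whose second-to-last letter is 'm' (fahnomf → sofahnomfast, pagnamkamf → sopagnamkamfast) add so- … -ast around the stem.
So wohnuzomf → sowohnuzomfast.

sowohnuzomfast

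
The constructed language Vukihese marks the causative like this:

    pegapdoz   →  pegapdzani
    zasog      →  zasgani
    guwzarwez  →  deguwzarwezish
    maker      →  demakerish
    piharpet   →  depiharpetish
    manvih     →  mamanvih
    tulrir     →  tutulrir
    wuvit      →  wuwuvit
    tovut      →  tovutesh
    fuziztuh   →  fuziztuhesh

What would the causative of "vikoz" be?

vikzani

pegapdoz and guwzarwez both end in -z yet inflect differently (pegapdzani, deguwzarwezish), so the final letter is not what conditions the rule; the last vowel is.
"vikoz" has last vowel 'o'. The stems whose last vowel is 'o' (pegapdoz → pegapdzani, zasog → zasgani) delete the last vowel and add -ani.
The other patterns: stems whose last vowel is 'e' add de- … -ish around the stem; stems whose last vowel is 'i' repeat the first consonant+vowel as a prefix; stems whose last vowel is 'u' add -esh.
So vikoz → vikzani.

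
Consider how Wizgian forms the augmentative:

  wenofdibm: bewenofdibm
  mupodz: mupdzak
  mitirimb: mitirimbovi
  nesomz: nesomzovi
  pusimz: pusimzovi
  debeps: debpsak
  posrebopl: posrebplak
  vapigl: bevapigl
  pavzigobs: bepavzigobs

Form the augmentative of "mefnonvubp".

pavzigobs and debeps both end in -s yet inflect differently (bepavzigobs, debpsak), so the final letter is not what conditions the rule; the second-to-last letter is.
"mefnonvubp" has second-to-last letter 'b'. The stems whose second-to-last letter is 'b' (pavzigobs → bepavzigobs, wenofdibm → bewenofdibm) add the prefix be-.
So mefnonvubp → bemefnonvubp.

bemefnonvubp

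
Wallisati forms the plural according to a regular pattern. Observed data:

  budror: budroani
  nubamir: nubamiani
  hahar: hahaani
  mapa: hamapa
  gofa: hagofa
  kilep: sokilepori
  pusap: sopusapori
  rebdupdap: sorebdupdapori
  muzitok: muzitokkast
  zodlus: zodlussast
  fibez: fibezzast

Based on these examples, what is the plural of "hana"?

hahana

"hana" ends in -a. The stems ending in -a (mapa → hamapa, gofa → hagofa) add the prefix ha-.
The other patterns: stems ending in -r drop the final letter and add -ani; stems ending in -p add so- … -ori around the stem; stems ending in -k, -s or -z double the final consonant and add -ast.
So hana → hahana.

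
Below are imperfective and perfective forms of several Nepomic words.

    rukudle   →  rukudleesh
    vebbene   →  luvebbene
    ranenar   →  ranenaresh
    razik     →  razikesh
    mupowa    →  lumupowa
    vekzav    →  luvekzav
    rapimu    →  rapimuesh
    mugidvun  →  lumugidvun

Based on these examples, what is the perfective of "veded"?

luveded

rukudle and vebbene both end in -e yet inflect differently (rukudleesh, luvebbene), so the final letter is not what conditions the rule; the first letter is.
"veded" begins with v-. The stems beginning with v- (vebbene → luvebbene, vekzav → luvekzav) add the prefix lu-.
So veded → luveded.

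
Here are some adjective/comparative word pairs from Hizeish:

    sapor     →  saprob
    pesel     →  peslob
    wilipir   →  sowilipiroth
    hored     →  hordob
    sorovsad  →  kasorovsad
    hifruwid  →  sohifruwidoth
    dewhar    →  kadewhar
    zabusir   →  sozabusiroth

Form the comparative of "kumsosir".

"kumsosir" has last vowel 'i'. The stems whose last vowel is 'i' (wilipir → sowilipiroth, zabusir → sozabusiroth, hifruwid → sohifruwidoth) add so- … -oth around the stem.
The other patterns: stems whose last vowel is 'a' add the prefix ka-; stems whose last vowel is 'e' or 'o' delete the last vowel and add -ob.
So kumsosir → sokumsosiroth.

sokumsosiroth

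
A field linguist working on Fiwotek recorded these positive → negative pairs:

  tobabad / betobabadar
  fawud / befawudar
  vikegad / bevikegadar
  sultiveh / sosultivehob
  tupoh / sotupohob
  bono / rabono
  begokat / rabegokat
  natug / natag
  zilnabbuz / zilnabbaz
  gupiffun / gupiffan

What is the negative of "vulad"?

tupoh and bono both have last vowel 'o' yet inflect differently (sotupohob, rabono), so the last vowel is not what conditions the rule; the final letter is.
"vulad" ends in -d. The stems ending in -d (tobabad → betobabadar, fawud → befawudar, vikegad → bevikegadar) add be- … -ar around the stem.
The other patterns: stems ending in -h add so- … -ob around the stem; stems ending in -o or -t add the prefix ra-; stems ending in -g, -n or -z change the last vowel to 'a'.
So vulad → bevuladar.

bevuladar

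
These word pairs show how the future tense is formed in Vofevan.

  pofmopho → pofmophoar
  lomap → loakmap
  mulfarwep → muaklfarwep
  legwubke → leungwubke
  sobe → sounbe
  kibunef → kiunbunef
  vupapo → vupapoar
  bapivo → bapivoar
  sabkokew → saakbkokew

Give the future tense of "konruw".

koaknruw

"konruw" ends in -w. The one such stem in the data (sabkokew → saakbkokew) inserts -ak- after the first vowel (as do lomap, mulfarwep), so the same rule applies.
The other patterns: stems ending in -o add -ar; stems ending in -e or -f insert -un- after the first vowel.
So konruw → koaknruw.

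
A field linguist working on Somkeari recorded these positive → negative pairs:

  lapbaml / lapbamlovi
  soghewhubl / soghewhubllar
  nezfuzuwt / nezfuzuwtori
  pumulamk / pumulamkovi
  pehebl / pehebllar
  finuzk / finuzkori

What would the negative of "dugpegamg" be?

pehebl and lapbaml both end in -l yet inflect differently (pehebllar, lapbamlovi), so the final letter is not what conditions the rule; the second-to-last letter is.
"dugpegamg" has second-to-last letter 'm'. The stems whose second-to-last letter is 'm' (lapbaml → lapbamlovi, pumulamk → pumulamkovi) add -ovi.
The other patterns: stems whose second-to-last letter is 'b' double the final consonant and add -ar; stems whose second-to-last letter is 'w' or 'z' add -ori.
So dugpegamg → dugpegamgovi.

dugpegamgovi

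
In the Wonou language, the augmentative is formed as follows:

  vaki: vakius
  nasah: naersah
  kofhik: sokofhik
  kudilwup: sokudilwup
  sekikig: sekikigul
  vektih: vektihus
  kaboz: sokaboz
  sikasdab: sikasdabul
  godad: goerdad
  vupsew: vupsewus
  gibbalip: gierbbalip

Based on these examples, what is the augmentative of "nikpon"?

nierkpon

vektih and nasah both end in -h yet inflect differently (vektihus, naersah), so the final letter is not what conditions the rule; the first letter is.
"nikpon" begins with n-. The one such stem in the data (nasah → naersah) inserts -er- after the first vowel (as do godad, gibbalip), so the same rule applies.
The other patterns: stems beginning with v- add -us; stems beginning with k- add the prefix so-; stems beginning with s- add -ul.
So nikpon → nierkpon.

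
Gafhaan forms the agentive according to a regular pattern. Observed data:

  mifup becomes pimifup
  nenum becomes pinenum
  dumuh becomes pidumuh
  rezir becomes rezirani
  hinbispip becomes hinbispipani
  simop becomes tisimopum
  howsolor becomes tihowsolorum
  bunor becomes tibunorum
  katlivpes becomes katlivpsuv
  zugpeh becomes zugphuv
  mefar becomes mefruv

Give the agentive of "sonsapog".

mifup and hinbispip both end in -p yet inflect differently (pimifup, hinbispipani), so the final letter is not what conditions the rule; the last vowel is.
"sonsapog" has last vowel 'o'. The stems whose last vowel is 'o' (simop → tisimopum, howsolor → tihowsolorum, bunor → tibunorum) add ti- … -um around the stem.
The other patterns: stems whose last vowel is 'u' add the prefix pi-; stems whose last vowel is 'i' add -ani; stems whose last vowel is 'a' or 'e' delete the last vowel and add -uv.
So sonsapog → tisonsapogum.

tisonsapogum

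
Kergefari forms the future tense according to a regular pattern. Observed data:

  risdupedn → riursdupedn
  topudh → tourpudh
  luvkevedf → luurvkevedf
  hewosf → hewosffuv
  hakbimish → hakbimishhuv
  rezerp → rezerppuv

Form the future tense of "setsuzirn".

setsuzirnnuv

luvkevedf and hewosf both end in -f yet inflect differently (luurvkevedf, hewosffuv), so the final letter is not what conditions the rule; the second-to-last letter is.
"setsuzirn" has second-to-last letter 'r'. The one such stem in the data (rezerp → rezerppuv) doubles the final consonant and adds -uv (as do hewosf, hakbimish), so the same rule applies.
So setsuzirn → setsuzirnnuv.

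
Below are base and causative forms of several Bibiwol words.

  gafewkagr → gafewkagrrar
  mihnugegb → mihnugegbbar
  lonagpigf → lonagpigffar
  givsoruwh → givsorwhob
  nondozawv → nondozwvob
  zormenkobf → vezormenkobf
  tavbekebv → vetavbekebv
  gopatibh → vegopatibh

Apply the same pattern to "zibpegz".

lonagpigf and zormenkobf both end in -f yet inflect differently (lonagpigffar, vezormenkobf), so the final letter is not what conditions the rule; the second-to-last letter is.
"zibpegz" has second-to-last letter 'g'. The stems whose second-to-last letter is 'g' (gafewkagr → gafewkagrrar, mihnugegb → mihnugegbbar, lonagpigf → lonagpigffar) double the final consonant and add -ar.
The other patterns: stems whose second-to-last letter is 'w' delete the last vowel and add -ob; stems whose second-to-last letter is 'b' add the prefix ve-.
So zibpegz → zibpegzzar.

zibpegzzar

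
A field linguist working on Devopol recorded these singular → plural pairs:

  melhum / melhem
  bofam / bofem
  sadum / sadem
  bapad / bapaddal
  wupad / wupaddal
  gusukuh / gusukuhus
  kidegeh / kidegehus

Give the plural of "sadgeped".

sadgepeddal

bofam and bapad both have last vowel 'a' yet inflect differently (bofem, bapaddal), so the last vowel is not what conditions the rule; the final letter is.
"sadgeped" ends in -d. The stems ending in -d (bapad → bapaddal, wupad → wupaddal) double the final consonant and add -al.
The other patterns: stems ending in -m change the last vowel to 'e'; stems ending in -h add -us.
So sadgeped → sadgepeddal.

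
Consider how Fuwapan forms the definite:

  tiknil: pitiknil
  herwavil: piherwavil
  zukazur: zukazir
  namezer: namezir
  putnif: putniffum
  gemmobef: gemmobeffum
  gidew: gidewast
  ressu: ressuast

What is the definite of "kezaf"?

tiknil and putnif both have last vowel 'i' yet inflect differently (pitiknil, putniffum), so the last vowel is not what conditions the rule; the final letter is.
"kezaf" ends in -f. The stems ending in -f (putnif → putniffum, gemmobef → gemmobeffum) double the final consonant and add -um.
The other patterns: stems ending in -l add the prefix pi-; stems ending in -r change the last vowel to 'i'; stems ending in -u or -w add -ast.
So kezaf → kezaffum.

kezaffum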